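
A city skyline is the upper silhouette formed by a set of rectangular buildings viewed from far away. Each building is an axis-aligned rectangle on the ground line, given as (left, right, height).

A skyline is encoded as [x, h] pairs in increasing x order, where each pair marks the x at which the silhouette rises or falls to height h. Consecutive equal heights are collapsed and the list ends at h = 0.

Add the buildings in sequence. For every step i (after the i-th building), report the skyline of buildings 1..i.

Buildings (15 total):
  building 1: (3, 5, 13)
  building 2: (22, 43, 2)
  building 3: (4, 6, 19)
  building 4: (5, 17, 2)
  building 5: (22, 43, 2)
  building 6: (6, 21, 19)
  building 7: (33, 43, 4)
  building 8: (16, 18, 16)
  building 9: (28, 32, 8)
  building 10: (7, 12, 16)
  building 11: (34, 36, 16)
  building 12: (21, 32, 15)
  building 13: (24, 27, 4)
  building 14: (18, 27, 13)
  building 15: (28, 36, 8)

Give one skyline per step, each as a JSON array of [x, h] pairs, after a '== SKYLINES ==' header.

== SKYLINES ==
[[3,13],[5,0]]
[[3,13],[5,0],[22,2],[43,0]]
[[3,13],[4,19],[6,0],[22,2],[43,0]]
[[3,13],[4,19],[6,2],[17,0],[22,2],[43,0]]
[[3,13],[4,19],[6,2],[17,0],[22,2],[43,0]]
[[3,13],[4,19],[21,0],[22,2],[43,0]]
[[3,13],[4,19],[21,0],[22,2],[33,4],[43,0]]
[[3,13],[4,19],[21,0],[22,2],[33,4],[43,0]]
[[3,13],[4,19],[21,0],[22,2],[28,8],[32,2],[33,4],[43,0]]
[[3,13],[4,19],[21,0],[22,2],[28,8],[32,2],[33,4],[43,0]]
[[3,13],[4,19],[21,0],[22,2],[28,8],[32,2],[33,4],[34,16],[36,4],[43,0]]
[[3,13],[4,19],[21,15],[32,2],[33,4],[34,16],[36,4],[43,0]]
[[3,13],[4,19],[21,15],[32,2],[33,4],[34,16],[36,4],[43,0]]
[[3,13],[4,19],[21,15],[32,2],[33,4],[34,16],[36,4],[43,0]]
[[3,13],[4,19],[21,15],[32,8],[34,16],[36,4],[43,0]]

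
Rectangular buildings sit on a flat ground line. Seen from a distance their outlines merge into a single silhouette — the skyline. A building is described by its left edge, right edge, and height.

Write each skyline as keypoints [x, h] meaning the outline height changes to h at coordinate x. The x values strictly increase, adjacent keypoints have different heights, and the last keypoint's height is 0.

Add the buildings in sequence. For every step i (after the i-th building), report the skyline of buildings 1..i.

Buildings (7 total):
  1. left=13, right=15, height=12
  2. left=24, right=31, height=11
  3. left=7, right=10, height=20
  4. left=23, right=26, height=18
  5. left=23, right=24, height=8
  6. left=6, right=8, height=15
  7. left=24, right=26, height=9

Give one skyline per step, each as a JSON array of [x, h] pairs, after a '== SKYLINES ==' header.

== SKYLINES ==
[[13,12],[15,0]]
[[13,12],[15,0],[24,11],[31,0]]
[[7,20],[10,0],[13,12],[15,0],[24,11],[31,0]]
[[7,20],[10,0],[13,12],[15,0],[23,18],[26,11],[31,0]]
[[7,20],[10,0],[13,12],[15,0],[23,18],[26,11],[31,0]]
[[6,15],[7,20],[10,0],[13,12],[15,0],[23,18],[26,11],[31,0]]
[[6,15],[7,20],[10,0],[13,12],[15,0],[23,18],[26,11],[31,0]]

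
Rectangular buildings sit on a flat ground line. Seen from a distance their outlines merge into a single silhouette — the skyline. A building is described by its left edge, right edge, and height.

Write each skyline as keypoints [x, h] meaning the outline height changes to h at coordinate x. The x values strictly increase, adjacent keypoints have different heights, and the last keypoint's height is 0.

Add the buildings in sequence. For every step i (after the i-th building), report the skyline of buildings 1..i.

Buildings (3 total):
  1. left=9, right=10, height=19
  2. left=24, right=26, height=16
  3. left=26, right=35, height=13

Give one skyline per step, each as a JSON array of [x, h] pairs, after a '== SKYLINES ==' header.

== SKYLINES ==
[[9,19],[10,0]]
[[9,19],[10,0],[24,16],[26,0]]
[[9,19],[10,0],[24,16],[26,13],[35,0]]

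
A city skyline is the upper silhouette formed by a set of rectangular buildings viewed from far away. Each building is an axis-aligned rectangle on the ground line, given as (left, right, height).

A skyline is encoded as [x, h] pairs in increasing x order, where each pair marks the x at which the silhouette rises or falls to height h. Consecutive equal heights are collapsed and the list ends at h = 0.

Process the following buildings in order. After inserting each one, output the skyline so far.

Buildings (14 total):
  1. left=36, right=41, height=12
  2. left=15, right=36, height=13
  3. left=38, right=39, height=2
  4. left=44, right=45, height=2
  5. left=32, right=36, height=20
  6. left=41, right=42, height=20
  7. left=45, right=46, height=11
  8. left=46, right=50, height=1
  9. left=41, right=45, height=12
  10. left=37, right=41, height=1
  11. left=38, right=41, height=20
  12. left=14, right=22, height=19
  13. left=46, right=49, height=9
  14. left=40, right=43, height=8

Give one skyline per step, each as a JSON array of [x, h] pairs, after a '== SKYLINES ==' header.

== SKYLINES ==
[[36,12],[41,0]]
[[15,13],[36,12],[41,0]]
[[15,13],[36,12],[41,0]]
[[15,13],[36,12],[41,0],[44,2],[45,0]]
[[15,13],[32,20],[36,12],[41,0],[44,2],[45,0]]
[[15,13],[32,20],[36,12],[41,20],[42,0],[44,2],[45,0]]
[[15,13],[32,20],[36,12],[41,20],[42,0],[44,2],[45,11],[46,0]]
[[15,13],[32,20],[36,12],[41,20],[42,0],[44,2],[45,11],[46,1],[50,0]]
[[15,13],[32,20],[36,12],[41,20],[42,12],[45,11],[46,1],[50,0]]
[[15,13],[32,20],[36,12],[41,20],[42,12],[45,11],[46,1],[50,0]]
[[15,13],[32,20],[36,12],[38,20],[42,12],[45,11],[46,1],[50,0]]
[[14,19],[22,13],[32,20],[36,12],[38,20],[42,12],[45,11],[46,1],[50,0]]
[[14,19],[22,13],[32,20],[36,12],[38,20],[42,12],[45,11],[46,9],[49,1],[50,0]]
[[14,19],[22,13],[32,20],[36,12],[38,20],[42,12],[45,11],[46,9],[49,1],[50,0]]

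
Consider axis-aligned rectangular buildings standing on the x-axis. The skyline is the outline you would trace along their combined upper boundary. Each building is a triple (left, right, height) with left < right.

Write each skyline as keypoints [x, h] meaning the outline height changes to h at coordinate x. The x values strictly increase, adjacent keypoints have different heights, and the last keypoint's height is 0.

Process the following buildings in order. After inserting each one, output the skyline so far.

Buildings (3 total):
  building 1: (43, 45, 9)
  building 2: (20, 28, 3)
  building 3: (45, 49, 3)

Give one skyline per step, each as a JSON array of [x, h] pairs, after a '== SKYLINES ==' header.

== SKYLINES ==
[[43,9],[45,0]]
[[20,3],[28,0],[43,9],[45,0]]
[[20,3],[28,0],[43,9],[45,3],[49,0]]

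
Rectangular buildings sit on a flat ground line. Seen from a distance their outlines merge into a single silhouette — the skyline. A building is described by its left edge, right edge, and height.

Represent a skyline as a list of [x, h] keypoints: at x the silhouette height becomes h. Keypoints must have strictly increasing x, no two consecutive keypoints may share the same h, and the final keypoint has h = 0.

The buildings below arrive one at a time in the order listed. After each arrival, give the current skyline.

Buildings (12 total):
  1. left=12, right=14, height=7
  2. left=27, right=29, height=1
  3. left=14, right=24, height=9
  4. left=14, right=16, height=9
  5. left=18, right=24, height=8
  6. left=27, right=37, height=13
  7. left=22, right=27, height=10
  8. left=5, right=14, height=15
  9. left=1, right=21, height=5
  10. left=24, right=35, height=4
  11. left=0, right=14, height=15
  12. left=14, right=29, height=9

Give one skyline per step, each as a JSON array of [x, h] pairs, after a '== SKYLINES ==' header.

== SKYLINES ==
[[12,7],[14,0]]
[[12,7],[14,0],[27,1],[29,0]]
[[12,7],[14,9],[24,0],[27,1],[29,0]]
[[12,7],[14,9],[24,0],[27,1],[29,0]]
[[12,7],[14,9],[24,0],[27,1],[29,0]]
[[12,7],[14,9],[24,0],[27,13],[37,0]]
[[12,7],[14,9],[22,10],[27,13],[37,0]]
[[5,15],[14,9],[22,10],[27,13],[37,0]]
[[1,5],[5,15],[14,9],[22,10],[27,13],[37,0]]
[[1,5],[5,15],[14,9],[22,10],[27,13],[37,0]]
[[0,15],[14,9],[22,10],[27,13],[37,0]]
[[0,15],[14,9],[22,10],[27,13],[37,0]]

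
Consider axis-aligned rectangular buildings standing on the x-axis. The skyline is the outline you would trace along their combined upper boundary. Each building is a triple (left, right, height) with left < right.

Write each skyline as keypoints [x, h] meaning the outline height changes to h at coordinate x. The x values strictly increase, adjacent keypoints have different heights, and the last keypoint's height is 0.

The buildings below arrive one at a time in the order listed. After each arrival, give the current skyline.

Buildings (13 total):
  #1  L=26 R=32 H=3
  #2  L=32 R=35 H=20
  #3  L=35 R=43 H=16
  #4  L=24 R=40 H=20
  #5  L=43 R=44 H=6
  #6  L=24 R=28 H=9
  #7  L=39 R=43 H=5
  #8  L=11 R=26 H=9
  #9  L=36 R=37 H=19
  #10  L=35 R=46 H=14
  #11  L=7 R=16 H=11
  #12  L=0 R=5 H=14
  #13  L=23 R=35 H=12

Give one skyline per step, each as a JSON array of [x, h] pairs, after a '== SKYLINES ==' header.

== SKYLINES ==
[[26,3],[32,0]]
[[26,3],[32,20],[35,0]]
[[26,3],[32,20],[35,16],[43,0]]
[[24,20],[40,16],[43,0]]
[[24,20],[40,16],[43,6],[44,0]]
[[24,20],[40,16],[43,6],[44,0]]
[[24,20],[40,16],[43,6],[44,0]]
[[11,9],[24,20],[40,16],[43,6],[44,0]]
[[11,9],[24,20],[40,16],[43,6],[44,0]]
[[11,9],[24,20],[40,16],[43,14],[46,0]]
[[7,11],[16,9],[24,20],[40,16],[43,14],[46,0]]
[[0,14],[5,0],[7,11],[16,9],[24,20],[40,16],[43,14],[46,0]]
[[0,14],[5,0],[7,11],[16,9],[23,12],[24,20],[40,16],[43,14],[46,0]]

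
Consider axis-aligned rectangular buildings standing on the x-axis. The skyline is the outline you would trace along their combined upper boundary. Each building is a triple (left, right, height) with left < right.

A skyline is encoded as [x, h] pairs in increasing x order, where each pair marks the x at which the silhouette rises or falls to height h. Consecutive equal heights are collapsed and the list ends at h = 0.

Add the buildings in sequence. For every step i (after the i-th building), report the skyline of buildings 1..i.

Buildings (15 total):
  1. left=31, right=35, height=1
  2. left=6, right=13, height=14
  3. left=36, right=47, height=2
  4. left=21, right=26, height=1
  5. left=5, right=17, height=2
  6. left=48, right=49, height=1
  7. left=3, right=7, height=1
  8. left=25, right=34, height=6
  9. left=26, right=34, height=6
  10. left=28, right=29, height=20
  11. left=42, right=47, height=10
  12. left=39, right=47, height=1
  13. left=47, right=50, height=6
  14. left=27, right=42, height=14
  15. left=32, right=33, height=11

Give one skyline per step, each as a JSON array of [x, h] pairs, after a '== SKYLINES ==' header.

== SKYLINES ==
[[31,1],[35,0]]
[[6,14],[13,0],[31,1],[35,0]]
[[6,14],[13,0],[31,1],[35,0],[36,2],[47,0]]
[[6,14],[13,0],[21,1],[26,0],[31,1],[35,0],[36,2],[47,0]]
[[5,2],[6,14],[13,2],[17,0],[21,1],[26,0],[31,1],[35,0],[36,2],[47,0]]
[[5,2],[6,14],[13,2],[17,0],[21,1],[26,0],[31,1],[35,0],[36,2],[47,0],[48,1],[49,0]]
[[3,1],[5,2],[6,14],[13,2],[17,0],[21,1],[26,0],[31,1],[35,0],[36,2],[47,0],[48,1],[49,0]]
[[3,1],[5,2],[6,14],[13,2],[17,0],[21,1],[25,6],[34,1],[35,0],[36,2],[47,0],[48,1],[49,0]]
[[3,1],[5,2],[6,14],[13,2],[17,0],[21,1],[25,6],[34,1],[35,0],[36,2],[47,0],[48,1],[49,0]]
[[3,1],[5,2],[6,14],[13,2],[17,0],[21,1],[25,6],[28,20],[29,6],[34,1],[35,0],[36,2],[47,0],[48,1],[49,0]]
[[3,1],[5,2],[6,14],[13,2],[17,0],[21,1],[25,6],[28,20],[29,6],[34,1],[35,0],[36,2],[42,10],[47,0],[48,1],[49,0]]
[[3,1],[5,2],[6,14],[13,2],[17,0],[21,1],[25,6],[28,20],[29,6],[34,1],[35,0],[36,2],[42,10],[47,0],[48,1],[49,0]]
[[3,1],[5,2],[6,14],[13,2],[17,0],[21,1],[25,6],[28,20],[29,6],[34,1],[35,0],[36,2],[42,10],[47,6],[50,0]]
[[3,1],[5,2],[6,14],[13,2],[17,0],[21,1],[25,6],[27,14],[28,20],[29,14],[42,10],[47,6],[50,0]]
[[3,1],[5,2],[6,14],[13,2],[17,0],[21,1],[25,6],[27,14],[28,20],[29,14],[42,10],[47,6],[50,0]]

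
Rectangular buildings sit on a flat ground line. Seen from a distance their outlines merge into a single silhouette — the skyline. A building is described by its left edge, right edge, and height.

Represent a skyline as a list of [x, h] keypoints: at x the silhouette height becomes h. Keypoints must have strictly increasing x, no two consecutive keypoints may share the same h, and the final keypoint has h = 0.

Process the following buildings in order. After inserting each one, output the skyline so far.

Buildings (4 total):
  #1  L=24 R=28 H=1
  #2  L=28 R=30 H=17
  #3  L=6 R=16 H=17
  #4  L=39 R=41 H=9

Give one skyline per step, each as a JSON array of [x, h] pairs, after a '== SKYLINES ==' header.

== SKYLINES ==
[[24,1],[28,0]]
[[24,1],[28,17],[30,0]]
[[6,17],[16,0],[24,1],[28,17],[30,0]]
[[6,17],[16,0],[24,1],[28,17],[30,0],[39,9],[41,0]]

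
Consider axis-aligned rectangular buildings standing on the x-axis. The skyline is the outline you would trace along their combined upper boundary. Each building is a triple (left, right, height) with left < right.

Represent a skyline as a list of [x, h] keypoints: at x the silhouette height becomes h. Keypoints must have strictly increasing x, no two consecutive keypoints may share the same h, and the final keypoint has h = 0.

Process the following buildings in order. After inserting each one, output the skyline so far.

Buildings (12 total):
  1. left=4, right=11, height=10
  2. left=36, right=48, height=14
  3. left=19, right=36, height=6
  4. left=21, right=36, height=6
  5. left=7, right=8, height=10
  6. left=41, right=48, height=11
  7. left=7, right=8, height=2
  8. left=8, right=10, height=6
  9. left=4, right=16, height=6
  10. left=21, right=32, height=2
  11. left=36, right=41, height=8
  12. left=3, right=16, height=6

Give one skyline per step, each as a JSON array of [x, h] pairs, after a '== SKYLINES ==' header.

== SKYLINES ==
[[4,10],[11,0]]
[[4,10],[11,0],[36,14],[48,0]]
[[4,10],[11,0],[19,6],[36,14],[48,0]]
[[4,10],[11,0],[19,6],[36,14],[48,0]]
[[4,10],[11,0],[19,6],[36,14],[48,0]]
[[4,10],[11,0],[19,6],[36,14],[48,0]]
[[4,10],[11,0],[19,6],[36,14],[48,0]]
[[4,10],[11,0],[19,6],[36,14],[48,0]]
[[4,10],[11,6],[16,0],[19,6],[36,14],[48,0]]
[[4,10],[11,6],[16,0],[19,6],[36,14],[48,0]]
[[4,10],[11,6],[16,0],[19,6],[36,14],[48,0]]
[[3,6],[4,10],[11,6],[16,0],[19,6],[36,14],[48,0]]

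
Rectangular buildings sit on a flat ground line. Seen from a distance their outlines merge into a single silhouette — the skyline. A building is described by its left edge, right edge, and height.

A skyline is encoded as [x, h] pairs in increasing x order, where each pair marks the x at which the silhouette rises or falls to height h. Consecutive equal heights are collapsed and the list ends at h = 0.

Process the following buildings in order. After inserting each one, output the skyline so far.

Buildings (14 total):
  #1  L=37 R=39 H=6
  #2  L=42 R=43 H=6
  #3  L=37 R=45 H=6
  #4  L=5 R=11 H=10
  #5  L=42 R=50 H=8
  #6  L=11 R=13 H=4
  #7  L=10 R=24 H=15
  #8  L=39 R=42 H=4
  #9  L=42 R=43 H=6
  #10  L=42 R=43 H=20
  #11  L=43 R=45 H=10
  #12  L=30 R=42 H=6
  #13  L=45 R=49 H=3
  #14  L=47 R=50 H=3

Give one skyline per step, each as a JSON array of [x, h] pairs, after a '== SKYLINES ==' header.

== SKYLINES ==
[[37,6],[39,0]]
[[37,6],[39,0],[42,6],[43,0]]
[[37,6],[45,0]]
[[5,10],[11,0],[37,6],[45,0]]
[[5,10],[11,0],[37,6],[42,8],[50,0]]
[[5,10],[11,4],[13,0],[37,6],[42,8],[50,0]]
[[5,10],[10,15],[24,0],[37,6],[42,8],[50,0]]
[[5,10],[10,15],[24,0],[37,6],[42,8],[50,0]]
[[5,10],[10,15],[24,0],[37,6],[42,8],[50,0]]
[[5,10],[10,15],[24,0],[37,6],[42,20],[43,8],[50,0]]
[[5,10],[10,15],[24,0],[37,6],[42,20],[43,10],[45,8],[50,0]]
[[5,10],[10,15],[24,0],[30,6],[42,20],[43,10],[45,8],[50,0]]
[[5,10],[10,15],[24,0],[30,6],[42,20],[43,10],[45,8],[50,0]]
[[5,10],[10,15],[24,0],[30,6],[42,20],[43,10],[45,8],[50,0]]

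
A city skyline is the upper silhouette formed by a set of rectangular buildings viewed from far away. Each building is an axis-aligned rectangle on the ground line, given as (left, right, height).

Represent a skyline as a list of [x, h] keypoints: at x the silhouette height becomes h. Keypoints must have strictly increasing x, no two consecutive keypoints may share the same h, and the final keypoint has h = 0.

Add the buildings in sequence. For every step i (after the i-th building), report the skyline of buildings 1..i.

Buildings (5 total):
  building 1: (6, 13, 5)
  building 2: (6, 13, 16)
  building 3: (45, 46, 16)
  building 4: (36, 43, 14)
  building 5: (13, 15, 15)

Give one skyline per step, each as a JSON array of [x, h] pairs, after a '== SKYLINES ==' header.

== SKYLINES ==
[[6,5],[13,0]]
[[6,16],[13,0]]
[[6,16],[13,0],[45,16],[46,0]]
[[6,16],[13,0],[36,14],[43,0],[45,16],[46,0]]
[[6,16],[13,15],[15,0],[36,14],[43,0],[45,16],[46,0]]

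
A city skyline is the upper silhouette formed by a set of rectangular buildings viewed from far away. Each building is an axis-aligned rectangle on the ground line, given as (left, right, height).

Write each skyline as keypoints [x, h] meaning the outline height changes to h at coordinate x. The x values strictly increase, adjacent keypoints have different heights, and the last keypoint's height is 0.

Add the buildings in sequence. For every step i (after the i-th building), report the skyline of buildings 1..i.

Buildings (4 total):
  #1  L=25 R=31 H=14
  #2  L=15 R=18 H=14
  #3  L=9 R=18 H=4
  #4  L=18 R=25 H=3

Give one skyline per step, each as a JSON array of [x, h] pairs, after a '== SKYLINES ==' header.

== SKYLINES ==
[[25,14],[31,0]]
[[15,14],[18,0],[25,14],[31,0]]
[[9,4],[15,14],[18,0],[25,14],[31,0]]
[[9,4],[15,14],[18,3],[25,14],[31,0]]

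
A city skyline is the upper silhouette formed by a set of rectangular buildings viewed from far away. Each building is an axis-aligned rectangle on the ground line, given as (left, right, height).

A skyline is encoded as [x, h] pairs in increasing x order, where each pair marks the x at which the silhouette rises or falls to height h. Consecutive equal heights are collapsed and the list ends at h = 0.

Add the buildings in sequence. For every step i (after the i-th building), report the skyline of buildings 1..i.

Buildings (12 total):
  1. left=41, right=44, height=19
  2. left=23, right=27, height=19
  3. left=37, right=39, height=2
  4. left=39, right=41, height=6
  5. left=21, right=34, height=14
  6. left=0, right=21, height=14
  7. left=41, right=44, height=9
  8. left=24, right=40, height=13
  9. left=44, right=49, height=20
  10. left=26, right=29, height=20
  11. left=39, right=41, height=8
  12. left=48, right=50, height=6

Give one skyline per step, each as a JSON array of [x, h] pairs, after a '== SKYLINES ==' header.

== SKYLINES ==
[[41,19],[44,0]]
[[23,19],[27,0],[41,19],[44,0]]
[[23,19],[27,0],[37,2],[39,0],[41,19],[44,0]]
[[23,19],[27,0],[37,2],[39,6],[41,19],[44,0]]
[[21,14],[23,19],[27,14],[34,0],[37,2],[39,6],[41,19],[44,0]]
[[0,14],[23,19],[27,14],[34,0],[37,2],[39,6],[41,19],[44,0]]
[[0,14],[23,19],[27,14],[34,0],[37,2],[39,6],[41,19],[44,0]]
[[0,14],[23,19],[27,14],[34,13],[40,6],[41,19],[44,0]]
[[0,14],[23,19],[27,14],[34,13],[40,6],[41,19],[44,20],[49,0]]
[[0,14],[23,19],[26,20],[29,14],[34,13],[40,6],[41,19],[44,20],[49,0]]
[[0,14],[23,19],[26,20],[29,14],[34,13],[40,8],[41,19],[44,20],[49,0]]
[[0,14],[23,19],[26,20],[29,14],[34,13],[40,8],[41,19],[44,20],[49,6],[50,0]]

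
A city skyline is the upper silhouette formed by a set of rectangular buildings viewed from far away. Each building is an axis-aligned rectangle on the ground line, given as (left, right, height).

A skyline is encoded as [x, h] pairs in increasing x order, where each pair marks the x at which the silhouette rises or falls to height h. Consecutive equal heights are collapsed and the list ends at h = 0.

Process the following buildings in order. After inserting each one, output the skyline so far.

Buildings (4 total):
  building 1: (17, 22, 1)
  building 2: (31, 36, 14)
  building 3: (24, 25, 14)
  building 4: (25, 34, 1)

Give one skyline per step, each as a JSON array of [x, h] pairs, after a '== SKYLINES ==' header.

== SKYLINES ==
[[17,1],[22,0]]
[[17,1],[22,0],[31,14],[36,0]]
[[17,1],[22,0],[24,14],[25,0],[31,14],[36,0]]
[[17,1],[22,0],[24,14],[25,1],[31,14],[36,0]]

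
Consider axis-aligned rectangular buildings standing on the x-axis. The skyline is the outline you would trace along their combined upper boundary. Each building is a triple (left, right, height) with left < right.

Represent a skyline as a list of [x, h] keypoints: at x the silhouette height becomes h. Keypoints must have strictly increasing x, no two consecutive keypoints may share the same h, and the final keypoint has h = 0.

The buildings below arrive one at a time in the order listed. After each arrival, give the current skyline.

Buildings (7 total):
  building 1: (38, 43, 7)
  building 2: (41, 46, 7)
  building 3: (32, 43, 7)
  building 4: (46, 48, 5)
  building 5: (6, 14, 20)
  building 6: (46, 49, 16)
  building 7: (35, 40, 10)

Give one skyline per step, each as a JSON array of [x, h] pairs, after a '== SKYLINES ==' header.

== SKYLINES ==
[[38,7],[43,0]]
[[38,7],[46,0]]
[[32,7],[46,0]]
[[32,7],[46,5],[48,0]]
[[6,20],[14,0],[32,7],[46,5],[48,0]]
[[6,20],[14,0],[32,7],[46,16],[49,0]]
[[6,20],[14,0],[32,7],[35,10],[40,7],[46,16],[49,0]]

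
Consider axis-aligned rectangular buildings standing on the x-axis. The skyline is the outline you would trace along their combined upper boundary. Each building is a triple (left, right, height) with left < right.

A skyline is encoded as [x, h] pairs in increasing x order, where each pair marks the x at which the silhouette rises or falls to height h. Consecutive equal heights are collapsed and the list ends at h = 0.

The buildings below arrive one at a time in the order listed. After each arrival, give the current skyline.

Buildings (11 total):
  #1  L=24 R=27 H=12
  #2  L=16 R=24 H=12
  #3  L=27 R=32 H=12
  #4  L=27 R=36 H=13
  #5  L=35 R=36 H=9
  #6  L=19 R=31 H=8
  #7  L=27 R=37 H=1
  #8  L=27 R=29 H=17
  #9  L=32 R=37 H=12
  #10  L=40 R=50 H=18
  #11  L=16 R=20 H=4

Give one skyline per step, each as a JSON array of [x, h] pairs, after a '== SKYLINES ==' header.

== SKYLINES ==
[[24,12],[27,0]]
[[16,12],[27,0]]
[[16,12],[32,0]]
[[16,12],[27,13],[36,0]]
[[16,12],[27,13],[36,0]]
[[16,12],[27,13],[36,0]]
[[16,12],[27,13],[36,1],[37,0]]
[[16,12],[27,17],[29,13],[36,1],[37,0]]
[[16,12],[27,17],[29,13],[36,12],[37,0]]
[[16,12],[27,17],[29,13],[36,12],[37,0],[40,18],[50,0]]
[[16,12],[27,17],[29,13],[36,12],[37,0],[40,18],[50,0]]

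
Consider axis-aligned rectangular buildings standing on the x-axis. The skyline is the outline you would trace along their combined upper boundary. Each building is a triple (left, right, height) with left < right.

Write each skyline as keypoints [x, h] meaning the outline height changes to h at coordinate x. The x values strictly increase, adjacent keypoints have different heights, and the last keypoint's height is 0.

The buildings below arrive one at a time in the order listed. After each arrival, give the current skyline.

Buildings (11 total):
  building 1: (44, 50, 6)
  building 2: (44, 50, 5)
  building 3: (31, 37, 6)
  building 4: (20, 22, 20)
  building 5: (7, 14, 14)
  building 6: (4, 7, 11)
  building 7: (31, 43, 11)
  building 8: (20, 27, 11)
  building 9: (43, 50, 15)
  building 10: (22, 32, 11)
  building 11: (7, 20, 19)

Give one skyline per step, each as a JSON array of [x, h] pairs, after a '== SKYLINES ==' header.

== SKYLINES ==
[[44,6],[50,0]]
[[44,6],[50,0]]
[[31,6],[37,0],[44,6],[50,0]]
[[20,20],[22,0],[31,6],[37,0],[44,6],[50,0]]
[[7,14],[14,0],[20,20],[22,0],[31,6],[37,0],[44,6],[50,0]]
[[4,11],[7,14],[14,0],[20,20],[22,0],[31,6],[37,0],[44,6],[50,0]]
[[4,11],[7,14],[14,0],[20,20],[22,0],[31,11],[43,0],[44,6],[50,0]]
[[4,11],[7,14],[14,0],[20,20],[22,11],[27,0],[31,11],[43,0],[44,6],[50,0]]
[[4,11],[7,14],[14,0],[20,20],[22,11],[27,0],[31,11],[43,15],[50,0]]
[[4,11],[7,14],[14,0],[20,20],[22,11],[43,15],[50,0]]
[[4,11],[7,19],[20,20],[22,11],[43,15],[50,0]]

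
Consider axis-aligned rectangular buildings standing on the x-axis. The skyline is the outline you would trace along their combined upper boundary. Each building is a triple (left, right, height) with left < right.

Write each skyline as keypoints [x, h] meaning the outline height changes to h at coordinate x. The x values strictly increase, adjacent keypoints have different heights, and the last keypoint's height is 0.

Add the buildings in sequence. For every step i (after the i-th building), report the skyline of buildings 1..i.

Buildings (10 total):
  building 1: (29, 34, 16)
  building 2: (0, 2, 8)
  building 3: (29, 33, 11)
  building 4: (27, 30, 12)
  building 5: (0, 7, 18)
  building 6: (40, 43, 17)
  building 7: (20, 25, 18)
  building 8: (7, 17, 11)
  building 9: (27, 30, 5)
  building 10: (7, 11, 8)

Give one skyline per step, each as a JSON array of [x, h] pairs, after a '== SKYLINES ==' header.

== SKYLINES ==
[[29,16],[34,0]]
[[0,8],[2,0],[29,16],[34,0]]
[[0,8],[2,0],[29,16],[34,0]]
[[0,8],[2,0],[27,12],[29,16],[34,0]]
[[0,18],[7,0],[27,12],[29,16],[34,0]]
[[0,18],[7,0],[27,12],[29,16],[34,0],[40,17],[43,0]]
[[0,18],[7,0],[20,18],[25,0],[27,12],[29,16],[34,0],[40,17],[43,0]]
[[0,18],[7,11],[17,0],[20,18],[25,0],[27,12],[29,16],[34,0],[40,17],[43,0]]
[[0,18],[7,11],[17,0],[20,18],[25,0],[27,12],[29,16],[34,0],[40,17],[43,0]]
[[0,18],[7,11],[17,0],[20,18],[25,0],[27,12],[29,16],[34,0],[40,17],[43,0]]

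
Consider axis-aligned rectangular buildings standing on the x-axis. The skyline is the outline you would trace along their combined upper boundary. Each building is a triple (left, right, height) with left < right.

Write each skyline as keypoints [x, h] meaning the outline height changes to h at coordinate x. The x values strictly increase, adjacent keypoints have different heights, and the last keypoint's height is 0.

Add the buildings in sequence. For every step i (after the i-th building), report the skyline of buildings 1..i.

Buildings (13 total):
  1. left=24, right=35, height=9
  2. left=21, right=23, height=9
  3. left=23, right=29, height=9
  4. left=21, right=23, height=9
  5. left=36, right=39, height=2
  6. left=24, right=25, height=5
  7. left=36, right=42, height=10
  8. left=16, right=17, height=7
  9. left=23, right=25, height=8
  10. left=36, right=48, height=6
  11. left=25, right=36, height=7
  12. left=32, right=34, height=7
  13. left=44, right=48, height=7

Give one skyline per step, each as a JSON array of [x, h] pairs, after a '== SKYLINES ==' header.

== SKYLINES ==
[[24,9],[35,0]]
[[21,9],[23,0],[24,9],[35,0]]
[[21,9],[35,0]]
[[21,9],[35,0]]
[[21,9],[35,0],[36,2],[39,0]]
[[21,9],[35,0],[36,2],[39,0]]
[[21,9],[35,0],[36,10],[42,0]]
[[16,7],[17,0],[21,9],[35,0],[36,10],[42,0]]
[[16,7],[17,0],[21,9],[35,0],[36,10],[42,0]]
[[16,7],[17,0],[21,9],[35,0],[36,10],[42,6],[48,0]]
[[16,7],[17,0],[21,9],[35,7],[36,10],[42,6],[48,0]]
[[16,7],[17,0],[21,9],[35,7],[36,10],[42,6],[48,0]]
[[16,7],[17,0],[21,9],[35,7],[36,10],[42,6],[44,7],[48,0]]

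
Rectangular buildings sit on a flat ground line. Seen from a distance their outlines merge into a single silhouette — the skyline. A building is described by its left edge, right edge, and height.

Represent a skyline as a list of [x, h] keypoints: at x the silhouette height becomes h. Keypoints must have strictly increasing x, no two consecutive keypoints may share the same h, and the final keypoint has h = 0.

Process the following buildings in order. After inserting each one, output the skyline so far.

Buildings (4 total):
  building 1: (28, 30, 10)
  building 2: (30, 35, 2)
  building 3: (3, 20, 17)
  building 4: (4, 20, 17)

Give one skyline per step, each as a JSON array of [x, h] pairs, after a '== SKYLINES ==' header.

== SKYLINES ==
[[28,10],[30,0]]
[[28,10],[30,2],[35,0]]
[[3,17],[20,0],[28,10],[30,2],[35,0]]
[[3,17],[20,0],[28,10],[30,2],[35,0]]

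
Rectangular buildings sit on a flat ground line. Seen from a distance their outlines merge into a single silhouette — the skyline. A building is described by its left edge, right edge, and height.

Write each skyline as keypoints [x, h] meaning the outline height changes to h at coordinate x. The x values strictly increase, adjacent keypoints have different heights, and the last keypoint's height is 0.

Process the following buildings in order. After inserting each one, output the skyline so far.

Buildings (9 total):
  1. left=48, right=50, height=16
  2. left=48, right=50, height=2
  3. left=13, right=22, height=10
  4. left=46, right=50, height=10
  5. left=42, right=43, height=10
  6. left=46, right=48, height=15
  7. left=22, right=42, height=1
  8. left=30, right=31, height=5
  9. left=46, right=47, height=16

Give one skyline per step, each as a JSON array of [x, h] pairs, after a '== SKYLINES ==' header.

== SKYLINES ==
[[48,16],[50,0]]
[[48,16],[50,0]]
[[13,10],[22,0],[48,16],[50,0]]
[[13,10],[22,0],[46,10],[48,16],[50,0]]
[[13,10],[22,0],[42,10],[43,0],[46,10],[48,16],[50,0]]
[[13,10],[22,0],[42,10],[43,0],[46,15],[48,16],[50,0]]
[[13,10],[22,1],[42,10],[43,0],[46,15],[48,16],[50,0]]
[[13,10],[22,1],[30,5],[31,1],[42,10],[43,0],[46,15],[48,16],[50,0]]
[[13,10],[22,1],[30,5],[31,1],[42,10],[43,0],[46,16],[47,15],[48,16],[50,0]]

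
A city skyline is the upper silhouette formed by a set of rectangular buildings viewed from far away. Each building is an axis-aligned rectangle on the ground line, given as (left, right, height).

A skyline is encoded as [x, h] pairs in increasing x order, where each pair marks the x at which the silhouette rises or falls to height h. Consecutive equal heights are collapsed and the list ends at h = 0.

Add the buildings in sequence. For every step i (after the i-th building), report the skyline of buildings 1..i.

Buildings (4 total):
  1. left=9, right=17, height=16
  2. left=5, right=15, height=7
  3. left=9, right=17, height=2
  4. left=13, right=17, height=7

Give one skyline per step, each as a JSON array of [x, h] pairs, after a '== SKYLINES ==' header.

== SKYLINES ==
[[9,16],[17,0]]
[[5,7],[9,16],[17,0]]
[[5,7],[9,16],[17,0]]
[[5,7],[9,16],[17,0]]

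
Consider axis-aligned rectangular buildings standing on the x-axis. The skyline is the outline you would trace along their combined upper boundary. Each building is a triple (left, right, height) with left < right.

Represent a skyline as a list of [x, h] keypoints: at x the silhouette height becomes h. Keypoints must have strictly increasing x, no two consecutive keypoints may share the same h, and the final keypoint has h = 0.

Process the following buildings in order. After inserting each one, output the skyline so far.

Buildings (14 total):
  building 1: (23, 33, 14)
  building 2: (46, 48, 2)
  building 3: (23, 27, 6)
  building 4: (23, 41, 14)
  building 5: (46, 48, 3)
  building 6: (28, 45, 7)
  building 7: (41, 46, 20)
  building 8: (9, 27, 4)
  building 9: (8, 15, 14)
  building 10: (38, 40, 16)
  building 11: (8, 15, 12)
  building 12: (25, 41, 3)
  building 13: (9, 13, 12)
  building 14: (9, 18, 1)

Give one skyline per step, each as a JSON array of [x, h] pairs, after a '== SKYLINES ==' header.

== SKYLINES ==
[[23,14],[33,0]]
[[23,14],[33,0],[46,2],[48,0]]
[[23,14],[33,0],[46,2],[48,0]]
[[23,14],[41,0],[46,2],[48,0]]
[[23,14],[41,0],[46,3],[48,0]]
[[23,14],[41,7],[45,0],[46,3],[48,0]]
[[23,14],[41,20],[46,3],[48,0]]
[[9,4],[23,14],[41,20],[46,3],[48,0]]
[[8,14],[15,4],[23,14],[41,20],[46,3],[48,0]]
[[8,14],[15,4],[23,14],[38,16],[40,14],[41,20],[46,3],[48,0]]
[[8,14],[15,4],[23,14],[38,16],[40,14],[41,20],[46,3],[48,0]]
[[8,14],[15,4],[23,14],[38,16],[40,14],[41,20],[46,3],[48,0]]
[[8,14],[15,4],[23,14],[38,16],[40,14],[41,20],[46,3],[48,0]]
[[8,14],[15,4],[23,14],[38,16],[40,14],[41,20],[46,3],[48,0]]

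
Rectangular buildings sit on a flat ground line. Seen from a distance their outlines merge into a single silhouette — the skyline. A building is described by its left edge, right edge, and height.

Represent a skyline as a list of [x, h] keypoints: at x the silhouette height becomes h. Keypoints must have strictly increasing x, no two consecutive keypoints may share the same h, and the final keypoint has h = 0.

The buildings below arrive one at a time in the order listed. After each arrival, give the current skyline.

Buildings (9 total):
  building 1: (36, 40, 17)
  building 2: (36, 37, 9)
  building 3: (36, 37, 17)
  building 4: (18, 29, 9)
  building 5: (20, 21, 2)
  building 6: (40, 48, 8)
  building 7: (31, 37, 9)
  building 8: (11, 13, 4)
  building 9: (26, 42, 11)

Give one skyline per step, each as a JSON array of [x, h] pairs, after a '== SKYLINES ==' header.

== SKYLINES ==
[[36,17],[40,0]]
[[36,17],[40,0]]
[[36,17],[40,0]]
[[18,9],[29,0],[36,17],[40,0]]
[[18,9],[29,0],[36,17],[40,0]]
[[18,9],[29,0],[36,17],[40,8],[48,0]]
[[18,9],[29,0],[31,9],[36,17],[40,8],[48,0]]
[[11,4],[13,0],[18,9],[29,0],[31,9],[36,17],[40,8],[48,0]]
[[11,4],[13,0],[18,9],[26,11],[36,17],[40,11],[42,8],[48,0]]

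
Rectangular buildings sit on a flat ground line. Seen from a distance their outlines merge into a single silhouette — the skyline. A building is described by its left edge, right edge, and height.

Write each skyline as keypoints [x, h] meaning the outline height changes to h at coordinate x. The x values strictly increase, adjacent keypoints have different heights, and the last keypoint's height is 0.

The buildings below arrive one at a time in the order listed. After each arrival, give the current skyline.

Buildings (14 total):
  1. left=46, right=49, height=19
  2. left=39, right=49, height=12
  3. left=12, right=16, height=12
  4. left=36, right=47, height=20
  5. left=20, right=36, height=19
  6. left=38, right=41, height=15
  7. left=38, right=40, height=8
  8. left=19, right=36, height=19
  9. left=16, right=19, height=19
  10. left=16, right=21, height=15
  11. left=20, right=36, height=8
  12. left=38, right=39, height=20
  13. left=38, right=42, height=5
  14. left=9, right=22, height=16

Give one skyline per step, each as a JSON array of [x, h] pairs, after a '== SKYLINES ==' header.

== SKYLINES ==
[[46,19],[49,0]]
[[39,12],[46,19],[49,0]]
[[12,12],[16,0],[39,12],[46,19],[49,0]]
[[12,12],[16,0],[36,20],[47,19],[49,0]]
[[12,12],[16,0],[20,19],[36,20],[47,19],[49,0]]
[[12,12],[16,0],[20,19],[36,20],[47,19],[49,0]]
[[12,12],[16,0],[20,19],[36,20],[47,19],[49,0]]
[[12,12],[16,0],[19,19],[36,20],[47,19],[49,0]]
[[12,12],[16,19],[36,20],[47,19],[49,0]]
[[12,12],[16,19],[36,20],[47,19],[49,0]]
[[12,12],[16,19],[36,20],[47,19],[49,0]]
[[12,12],[16,19],[36,20],[47,19],[49,0]]
[[12,12],[16,19],[36,20],[47,19],[49,0]]
[[9,16],[16,19],[36,20],[47,19],[49,0]]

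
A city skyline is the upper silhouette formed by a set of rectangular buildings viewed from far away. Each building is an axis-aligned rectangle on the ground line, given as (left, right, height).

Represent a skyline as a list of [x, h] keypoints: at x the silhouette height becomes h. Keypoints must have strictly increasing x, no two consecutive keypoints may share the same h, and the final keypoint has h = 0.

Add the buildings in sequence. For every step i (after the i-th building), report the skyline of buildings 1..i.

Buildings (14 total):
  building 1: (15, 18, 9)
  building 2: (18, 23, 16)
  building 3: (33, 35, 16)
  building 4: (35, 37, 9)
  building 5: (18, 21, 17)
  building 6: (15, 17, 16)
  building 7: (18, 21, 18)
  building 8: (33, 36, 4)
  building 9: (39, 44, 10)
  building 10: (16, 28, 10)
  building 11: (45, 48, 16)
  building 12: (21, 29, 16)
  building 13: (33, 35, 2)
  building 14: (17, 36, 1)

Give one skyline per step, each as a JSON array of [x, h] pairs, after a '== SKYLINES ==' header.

== SKYLINES ==
[[15,9],[18,0]]
[[15,9],[18,16],[23,0]]
[[15,9],[18,16],[23,0],[33,16],[35,0]]
[[15,9],[18,16],[23,0],[33,16],[35,9],[37,0]]
[[15,9],[18,17],[21,16],[23,0],[33,16],[35,9],[37,0]]
[[15,16],[17,9],[18,17],[21,16],[23,0],[33,16],[35,9],[37,0]]
[[15,16],[17,9],[18,18],[21,16],[23,0],[33,16],[35,9],[37,0]]
[[15,16],[17,9],[18,18],[21,16],[23,0],[33,16],[35,9],[37,0]]
[[15,16],[17,9],[18,18],[21,16],[23,0],[33,16],[35,9],[37,0],[39,10],[44,0]]
[[15,16],[17,10],[18,18],[21,16],[23,10],[28,0],[33,16],[35,9],[37,0],[39,10],[44,0]]
[[15,16],[17,10],[18,18],[21,16],[23,10],[28,0],[33,16],[35,9],[37,0],[39,10],[44,0],[45,16],[48,0]]
[[15,16],[17,10],[18,18],[21,16],[29,0],[33,16],[35,9],[37,0],[39,10],[44,0],[45,16],[48,0]]
[[15,16],[17,10],[18,18],[21,16],[29,0],[33,16],[35,9],[37,0],[39,10],[44,0],[45,16],[48,0]]
[[15,16],[17,10],[18,18],[21,16],[29,1],[33,16],[35,9],[37,0],[39,10],[44,0],[45,16],[48,0]]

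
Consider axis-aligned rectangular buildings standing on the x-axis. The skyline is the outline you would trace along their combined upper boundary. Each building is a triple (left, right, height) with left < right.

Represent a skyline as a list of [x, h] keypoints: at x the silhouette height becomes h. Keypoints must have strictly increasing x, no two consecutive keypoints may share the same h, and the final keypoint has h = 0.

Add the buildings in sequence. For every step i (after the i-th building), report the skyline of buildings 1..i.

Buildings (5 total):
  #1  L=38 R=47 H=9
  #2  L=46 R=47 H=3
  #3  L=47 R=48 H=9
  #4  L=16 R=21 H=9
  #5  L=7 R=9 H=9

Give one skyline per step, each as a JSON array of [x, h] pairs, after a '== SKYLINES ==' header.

== SKYLINES ==
[[38,9],[47,0]]
[[38,9],[47,0]]
[[38,9],[48,0]]
[[16,9],[21,0],[38,9],[48,0]]
[[7,9],[9,0],[16,9],[21,0],[38,9],[48,0]]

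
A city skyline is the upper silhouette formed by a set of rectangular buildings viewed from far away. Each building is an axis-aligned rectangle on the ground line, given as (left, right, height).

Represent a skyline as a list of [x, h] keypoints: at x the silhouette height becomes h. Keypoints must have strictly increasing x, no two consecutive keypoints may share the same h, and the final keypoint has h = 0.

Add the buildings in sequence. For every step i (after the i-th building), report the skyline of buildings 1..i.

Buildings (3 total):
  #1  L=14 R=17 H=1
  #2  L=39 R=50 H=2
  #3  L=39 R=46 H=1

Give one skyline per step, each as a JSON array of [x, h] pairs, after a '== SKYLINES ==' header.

== SKYLINES ==
[[14,1],[17,0]]
[[14,1],[17,0],[39,2],[50,0]]
[[14,1],[17,0],[39,2],[50,0]]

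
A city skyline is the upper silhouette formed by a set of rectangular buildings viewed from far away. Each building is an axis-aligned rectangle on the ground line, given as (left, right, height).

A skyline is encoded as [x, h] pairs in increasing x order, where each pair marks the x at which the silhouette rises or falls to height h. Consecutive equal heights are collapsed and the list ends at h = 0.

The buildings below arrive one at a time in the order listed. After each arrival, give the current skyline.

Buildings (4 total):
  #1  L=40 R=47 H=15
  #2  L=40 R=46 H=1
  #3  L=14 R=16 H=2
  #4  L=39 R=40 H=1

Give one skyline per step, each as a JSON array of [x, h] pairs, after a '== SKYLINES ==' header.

== SKYLINES ==
[[40,15],[47,0]]
[[40,15],[47,0]]
[[14,2],[16,0],[40,15],[47,0]]
[[14,2],[16,0],[39,1],[40,15],[47,0]]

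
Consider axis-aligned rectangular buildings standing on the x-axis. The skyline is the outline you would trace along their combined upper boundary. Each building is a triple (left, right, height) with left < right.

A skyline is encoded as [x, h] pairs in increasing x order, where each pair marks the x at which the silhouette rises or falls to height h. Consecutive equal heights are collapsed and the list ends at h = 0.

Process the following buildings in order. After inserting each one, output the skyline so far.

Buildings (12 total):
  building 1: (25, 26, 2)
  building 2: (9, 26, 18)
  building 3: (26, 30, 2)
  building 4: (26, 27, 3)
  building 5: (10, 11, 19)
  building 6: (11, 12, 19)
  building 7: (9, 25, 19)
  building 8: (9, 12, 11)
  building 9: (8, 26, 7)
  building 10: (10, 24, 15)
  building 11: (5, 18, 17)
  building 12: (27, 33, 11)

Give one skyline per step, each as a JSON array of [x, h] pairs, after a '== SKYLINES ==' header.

== SKYLINES ==
[[25,2],[26,0]]
[[9,18],[26,0]]
[[9,18],[26,2],[30,0]]
[[9,18],[26,3],[27,2],[30,0]]
[[9,18],[10,19],[11,18],[26,3],[27,2],[30,0]]
[[9,18],[10,19],[12,18],[26,3],[27,2],[30,0]]
[[9,19],[25,18],[26,3],[27,2],[30,0]]
[[9,19],[25,18],[26,3],[27,2],[30,0]]
[[8,7],[9,19],[25,18],[26,3],[27,2],[30,0]]
[[8,7],[9,19],[25,18],[26,3],[27,2],[30,0]]
[[5,17],[9,19],[25,18],[26,3],[27,2],[30,0]]
[[5,17],[9,19],[25,18],[26,3],[27,11],[33,0]]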